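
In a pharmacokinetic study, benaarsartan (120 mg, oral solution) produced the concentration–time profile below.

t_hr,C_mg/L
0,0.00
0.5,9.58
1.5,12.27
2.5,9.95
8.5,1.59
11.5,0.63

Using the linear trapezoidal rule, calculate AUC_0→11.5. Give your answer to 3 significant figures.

AUC = 62.4 mg/L·hr

Trapezoidal AUC_0→11.5:
  [0→0.5]: (0.00+9.58)/2 × 0.5 = 2.395
  [0.5→1.5]: (9.58+12.27)/2 × 1 = 10.925
  [1.5→2.5]: (12.27+9.95)/2 × 1 = 11.11
  [2.5→8.5]: (9.95+1.59)/2 × 6 = 34.62
  [8.5→11.5]: (1.59+0.63)/2 × 3 = 3.33
  Sum = 62.38 mg/L·hr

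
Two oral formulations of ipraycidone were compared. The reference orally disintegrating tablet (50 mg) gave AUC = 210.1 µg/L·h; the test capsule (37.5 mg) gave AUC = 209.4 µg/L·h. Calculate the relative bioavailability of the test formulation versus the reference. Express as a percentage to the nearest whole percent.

F_rel = (AUC_test/D_test) / (AUC_ref/D_ref)
      = (209.4/37.5) / (210.1/50)
      = 5.584 / 4.202 = 1.3289 = 132.89%

F_rel = 133%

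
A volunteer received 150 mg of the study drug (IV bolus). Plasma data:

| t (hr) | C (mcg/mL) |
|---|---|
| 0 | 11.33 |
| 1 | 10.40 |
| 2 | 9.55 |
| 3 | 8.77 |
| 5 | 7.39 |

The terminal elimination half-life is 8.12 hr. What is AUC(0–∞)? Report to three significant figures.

Trapezoidal AUC_0→5:
  [0→1]: (11.33+10.40)/2 × 1 = 10.865
  [1→2]: (10.40+9.55)/2 × 1 = 9.975
  [2→3]: (9.55+8.77)/2 × 1 = 9.16
  [3→5]: (8.77+7.39)/2 × 2 = 16.16
  Sum = 46.16 mcg/mL·hr
k_e = ln2 / t½ = 0.693147 / 8.12 = 0.0854 hr^-1
Extrapolated tail: C_last / k_e = 7.39 / 0.0854 = 86.534
AUC_0→∞ = 46.16 + 86.534 = 132.694 mcg/mL·hr

AUC = 133 mcg/mL·hr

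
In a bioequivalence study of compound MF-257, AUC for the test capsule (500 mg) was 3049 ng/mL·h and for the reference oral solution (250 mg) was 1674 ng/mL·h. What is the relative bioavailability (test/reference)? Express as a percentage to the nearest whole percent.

F_rel = (AUC_test/D_test) / (AUC_ref/D_ref)
      = (3049/500) / (1674/250)
      = 6.098 / 6.696 = 0.9107 = 91.07%

F_rel = 91%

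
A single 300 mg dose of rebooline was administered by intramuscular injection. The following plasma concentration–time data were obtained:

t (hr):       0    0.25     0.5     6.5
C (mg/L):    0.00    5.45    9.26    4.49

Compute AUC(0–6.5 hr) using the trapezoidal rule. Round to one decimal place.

AUC = 43.8 mg/L·hr

Trapezoidal AUC_0→6.5:
  [0→0.25]: (0.00+5.45)/2 × 0.25 = 0.68125
  [0.25→0.5]: (5.45+9.26)/2 × 0.25 = 1.83875
  [0.5→6.5]: (9.26+4.49)/2 × 6 = 41.25
  Sum = 43.77 mg/L·hr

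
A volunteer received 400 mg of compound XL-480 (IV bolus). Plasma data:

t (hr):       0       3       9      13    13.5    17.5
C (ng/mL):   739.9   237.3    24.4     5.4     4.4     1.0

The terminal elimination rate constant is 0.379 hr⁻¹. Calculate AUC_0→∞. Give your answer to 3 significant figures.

AUC = 2330 ng/mL·hr

Trapezoidal AUC_0→17.5:
  [0→3]: (739.9+237.3)/2 × 3 = 1465.8
  [3→9]: (237.3+24.4)/2 × 6 = 785.1
  [9→13]: (24.4+5.4)/2 × 4 = 59.6
  [13→13.5]: (5.4+4.4)/2 × 0.5 = 2.45
  [13.5→17.5]: (4.4+1.0)/2 × 4 = 10.8
  Sum = 2323.75 ng/mL·hr
Extrapolated tail: C_last / k_e = 1.0 / 0.379 = 2.639
AUC_0→∞ = 2323.75 + 2.639 = 2326.389 ng/mL·hr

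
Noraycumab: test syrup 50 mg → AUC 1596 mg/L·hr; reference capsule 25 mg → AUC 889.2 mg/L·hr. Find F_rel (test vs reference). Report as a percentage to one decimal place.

F_rel = (AUC_test/D_test) / (AUC_ref/D_ref)
      = (1596/50) / (889.2/25)
      = 31.92 / 35.568 = 0.8974 = 89.74%

F_rel = 89.7%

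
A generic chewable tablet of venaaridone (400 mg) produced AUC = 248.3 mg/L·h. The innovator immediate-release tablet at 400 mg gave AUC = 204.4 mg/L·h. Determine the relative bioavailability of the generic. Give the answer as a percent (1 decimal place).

F_rel = (AUC_test/D_test) / (AUC_ref/D_ref)
      = (248.3/400) / (204.4/400)
      = 0.62075 / 0.511 = 1.2148 = 121.48%

F_rel = 121.5%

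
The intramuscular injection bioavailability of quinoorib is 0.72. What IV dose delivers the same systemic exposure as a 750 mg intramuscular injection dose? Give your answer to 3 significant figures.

D_iv = 540 mg

Systemic exposure from an extravascular dose = F × D_ev, so the equivalent IV dose is F × D_ev.
D_iv = F × D_ev = 0.72 × 750 = 540 mg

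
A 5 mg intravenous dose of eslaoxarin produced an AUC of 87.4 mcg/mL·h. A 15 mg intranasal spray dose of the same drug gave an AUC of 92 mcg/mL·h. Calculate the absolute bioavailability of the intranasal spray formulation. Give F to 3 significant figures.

F = 0.351

F = (AUC_ev / D_ev) / (AUC_iv / D_iv)
  = (92/15) / (87.4/5)
  = 6.13333 / 17.48 = 0.3509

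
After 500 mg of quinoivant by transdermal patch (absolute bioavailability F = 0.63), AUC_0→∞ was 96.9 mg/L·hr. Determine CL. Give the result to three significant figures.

CL = 3.25 L/hr

CL = F × Dose / AUC_0→∞
   = 0.63 × 500 / 96.9 = 3.25077 L/hr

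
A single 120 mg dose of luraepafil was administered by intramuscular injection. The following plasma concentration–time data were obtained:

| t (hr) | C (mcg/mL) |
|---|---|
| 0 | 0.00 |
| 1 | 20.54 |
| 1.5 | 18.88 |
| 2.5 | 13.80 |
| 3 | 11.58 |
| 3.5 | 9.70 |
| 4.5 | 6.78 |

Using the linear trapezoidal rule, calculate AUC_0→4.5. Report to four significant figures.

AUC = 56.37 mcg/mL·hr

Trapezoidal AUC_0→4.5:
  [0→1]: (0.00+20.54)/2 × 1 = 10.27
  [1→1.5]: (20.54+18.88)/2 × 0.5 = 9.855
  [1.5→2.5]: (18.88+13.80)/2 × 1 = 16.34
  [2.5→3]: (13.80+11.58)/2 × 0.5 = 6.345
  [3→3.5]: (11.58+9.70)/2 × 0.5 = 5.32
  [3.5→4.5]: (9.70+6.78)/2 × 1 = 8.24
  Sum = 56.37 mcg/mL·hr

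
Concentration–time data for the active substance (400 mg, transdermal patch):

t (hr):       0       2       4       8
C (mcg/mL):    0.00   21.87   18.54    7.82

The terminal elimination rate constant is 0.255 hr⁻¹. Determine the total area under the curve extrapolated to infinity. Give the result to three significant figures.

Trapezoidal AUC_0→8:
  [0→2]: (0.00+21.87)/2 × 2 = 21.87
  [2→4]: (21.87+18.54)/2 × 2 = 40.41
  [4→8]: (18.54+7.82)/2 × 4 = 52.72
  Sum = 115.0 mcg/mL·hr
Extrapolated tail: C_last / k_e = 7.82 / 0.255 = 30.667
AUC_0→∞ = 115.0 + 30.667 = 145.667 mcg/mL·hr

AUC = 146 mcg/mL·hr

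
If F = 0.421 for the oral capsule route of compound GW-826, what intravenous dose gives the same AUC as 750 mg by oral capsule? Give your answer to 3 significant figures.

D_iv = 316 mg

Systemic exposure from an extravascular dose = F × D_ev, so the equivalent IV dose is F × D_ev.
D_iv = F × D_ev = 0.421 × 750 = 315.75 mg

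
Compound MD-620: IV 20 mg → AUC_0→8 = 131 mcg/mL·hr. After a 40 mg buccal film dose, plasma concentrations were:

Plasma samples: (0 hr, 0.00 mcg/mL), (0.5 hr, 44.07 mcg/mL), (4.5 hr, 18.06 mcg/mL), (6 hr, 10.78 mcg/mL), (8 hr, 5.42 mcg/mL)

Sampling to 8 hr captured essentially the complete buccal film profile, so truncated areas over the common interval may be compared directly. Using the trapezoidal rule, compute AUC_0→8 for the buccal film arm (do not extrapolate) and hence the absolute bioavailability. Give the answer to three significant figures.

Trapezoidal AUC_0→8 (buccal film):
  [0→0.5]: (0.00+44.07)/2 × 0.5 = 11.0175
  [0.5→4.5]: (44.07+18.06)/2 × 4 = 124.26
  [4.5→6]: (18.06+10.78)/2 × 1.5 = 21.63
  [6→8]: (10.78+5.42)/2 × 2 = 16.2
  Sum = 173.1075 mcg/mL·hr
F = (AUC_ev/D_ev)/(AUC_iv/D_iv) = (173.1075/40)/(131/20) = 4.3276875/6.55 = 0.6607

F = 0.661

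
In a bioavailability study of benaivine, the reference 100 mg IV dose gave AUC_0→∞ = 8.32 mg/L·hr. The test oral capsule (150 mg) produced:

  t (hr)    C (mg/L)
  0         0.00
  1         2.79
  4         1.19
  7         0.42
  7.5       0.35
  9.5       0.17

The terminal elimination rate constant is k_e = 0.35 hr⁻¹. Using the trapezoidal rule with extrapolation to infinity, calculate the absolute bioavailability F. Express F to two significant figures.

Trapezoidal AUC_0→9.5 (oral capsule):
  [0→1]: (0.00+2.79)/2 × 1 = 1.395
  [1→4]: (2.79+1.19)/2 × 3 = 5.97
  [4→7]: (1.19+0.42)/2 × 3 = 2.415
  [7→7.5]: (0.42+0.35)/2 × 0.5 = 0.1925
  [7.5→9.5]: (0.35+0.17)/2 × 2 = 0.52
  Sum = 10.4925 mg/L·hr
Tail: C_last/k_e = 0.17/0.35 = 0.486
AUC_0→∞ (oral capsule) = 10.4925 + 0.486 = 10.9785 mg/L·hr
F = (AUC_ev/D_ev)/(AUC_iv/D_iv) = (10.9785/150)/(8.32/100) = 0.07319/0.0832 = 0.8797

F = 0.88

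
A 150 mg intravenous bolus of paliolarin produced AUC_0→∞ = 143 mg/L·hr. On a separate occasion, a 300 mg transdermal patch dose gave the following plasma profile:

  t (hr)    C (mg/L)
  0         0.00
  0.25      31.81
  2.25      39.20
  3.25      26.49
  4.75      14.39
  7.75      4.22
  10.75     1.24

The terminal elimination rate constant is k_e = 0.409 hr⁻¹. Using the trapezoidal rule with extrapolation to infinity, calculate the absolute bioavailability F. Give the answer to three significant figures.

Trapezoidal AUC_0→10.75 (transdermal patch):
  [0→0.25]: (0.00+31.81)/2 × 0.25 = 3.97625
  [0.25→2.25]: (31.81+39.20)/2 × 2 = 71.01
  [2.25→3.25]: (39.20+26.49)/2 × 1 = 32.845
  [3.25→4.75]: (26.49+14.39)/2 × 1.5 = 30.66
  [4.75→7.75]: (14.39+4.22)/2 × 3 = 27.915
  [7.75→10.75]: (4.22+1.24)/2 × 3 = 8.19
  Sum = 174.59625 mg/L·hr
Tail: C_last/k_e = 1.24/0.409 = 3.032
AUC_0→∞ (transdermal patch) = 174.59625 + 3.032 = 177.62825 mg/L·hr
F = (AUC_ev/D_ev)/(AUC_iv/D_iv) = (177.62825/300)/(143/150) = 0.592094/0.953333 = 0.6211

F = 0.621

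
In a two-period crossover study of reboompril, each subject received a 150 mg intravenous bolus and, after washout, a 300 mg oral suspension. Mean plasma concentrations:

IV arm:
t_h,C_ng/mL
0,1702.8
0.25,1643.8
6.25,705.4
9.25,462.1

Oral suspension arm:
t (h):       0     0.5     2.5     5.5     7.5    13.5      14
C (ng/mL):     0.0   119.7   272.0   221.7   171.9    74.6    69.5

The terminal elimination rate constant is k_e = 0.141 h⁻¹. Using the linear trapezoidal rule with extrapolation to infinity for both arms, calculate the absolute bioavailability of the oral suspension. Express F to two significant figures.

Trapezoidal AUC_0→9.25 (IV):
  [0→0.25]: (1702.8+1643.8)/2 × 0.25 = 418.325
  [0.25→6.25]: (1643.8+705.4)/2 × 6 = 7047.6
  [6.25→9.25]: (705.4+462.1)/2 × 3 = 1751.25
  Sum = 9217.175 ng/mL·h
IV tail: 462.1/0.141 = 3277.305; AUC_iv,0→∞ = 9217.175 + 3277.305 = 12494.48 ng/mL·h
Trapezoidal AUC_0→14 (oral suspension):
  [0→0.5]: (0.0+119.7)/2 × 0.5 = 29.925
  [0.5→2.5]: (119.7+272.0)/2 × 2 = 391.7
  [2.5→5.5]: (272.0+221.7)/2 × 3 = 740.55
  [5.5→7.5]: (221.7+171.9)/2 × 2 = 393.6
  [7.5→13.5]: (171.9+74.6)/2 × 6 = 739.5
  [13.5→14]: (74.6+69.5)/2 × 0.5 = 36.025
  Sum = 2331.3 ng/mL·h
oral suspension tail: 69.5/0.141 = 492.908; AUC_ev,0→∞ = 2331.3 + 492.908 = 2824.208 ng/mL·h
F = (AUC_ev/D_ev)/(AUC_iv/D_iv) = (2824.208/300)/(12494.48/150) = 9.41403/83.2965 = 0.1130

F = 0.11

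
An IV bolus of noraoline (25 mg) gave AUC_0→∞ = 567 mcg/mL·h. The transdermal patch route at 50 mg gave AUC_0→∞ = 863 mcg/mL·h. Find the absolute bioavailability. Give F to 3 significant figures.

F = (AUC_ev / D_ev) / (AUC_iv / D_iv)
  = (863/50) / (567/25)
  = 17.26 / 22.68 = 0.7610

F = 0.761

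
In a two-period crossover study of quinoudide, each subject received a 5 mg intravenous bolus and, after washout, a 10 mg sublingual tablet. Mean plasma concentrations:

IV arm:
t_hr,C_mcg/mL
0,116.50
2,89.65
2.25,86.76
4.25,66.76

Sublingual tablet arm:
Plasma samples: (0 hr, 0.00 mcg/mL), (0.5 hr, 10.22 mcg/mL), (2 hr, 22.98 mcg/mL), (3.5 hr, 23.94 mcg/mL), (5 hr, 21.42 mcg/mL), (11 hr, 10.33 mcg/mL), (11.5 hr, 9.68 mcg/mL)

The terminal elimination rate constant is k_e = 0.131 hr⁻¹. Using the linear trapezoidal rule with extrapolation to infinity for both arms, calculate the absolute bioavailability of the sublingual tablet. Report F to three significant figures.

Trapezoidal AUC_0→4.25 (IV):
  [0→2]: (116.50+89.65)/2 × 2 = 206.15
  [2→2.25]: (89.65+86.76)/2 × 0.25 = 22.05125
  [2.25→4.25]: (86.76+66.76)/2 × 2 = 153.52
  Sum = 381.72125 mcg/mL·hr
IV tail: 66.76/0.131 = 509.618; AUC_iv,0→∞ = 381.72125 + 509.618 = 891.33925 mcg/mL·hr
Trapezoidal AUC_0→11.5 (sublingual tablet):
  [0→0.5]: (0.00+10.22)/2 × 0.5 = 2.555
  [0.5→2]: (10.22+22.98)/2 × 1.5 = 24.9
  [2→3.5]: (22.98+23.94)/2 × 1.5 = 35.19
  [3.5→5]: (23.94+21.42)/2 × 1.5 = 34.02
  [5→11]: (21.42+10.33)/2 × 6 = 95.25
  [11→11.5]: (10.33+9.68)/2 × 0.5 = 5.0025
  Sum = 196.9175 mcg/mL·hr
sublingual tablet tail: 9.68/0.131 = 73.893; AUC_ev,0→∞ = 196.9175 + 73.893 = 270.8105 mcg/mL·hr
F = (AUC_ev/D_ev)/(AUC_iv/D_iv) = (270.8105/10)/(891.33925/5) = 27.08105/178.26785 = 0.1519

F = 0.152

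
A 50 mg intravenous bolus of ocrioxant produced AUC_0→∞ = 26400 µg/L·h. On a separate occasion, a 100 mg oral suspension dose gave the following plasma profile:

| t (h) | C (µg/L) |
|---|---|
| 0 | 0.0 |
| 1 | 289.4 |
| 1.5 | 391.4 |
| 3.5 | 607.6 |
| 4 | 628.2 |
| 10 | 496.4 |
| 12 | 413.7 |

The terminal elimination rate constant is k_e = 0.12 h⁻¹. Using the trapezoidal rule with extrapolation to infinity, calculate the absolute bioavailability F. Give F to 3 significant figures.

Trapezoidal AUC_0→12 (oral suspension):
  [0→1]: (0.0+289.4)/2 × 1 = 144.7
  [1→1.5]: (289.4+391.4)/2 × 0.5 = 170.2
  [1.5→3.5]: (391.4+607.6)/2 × 2 = 999.0
  [3.5→4]: (607.6+628.2)/2 × 0.5 = 308.95
  [4→10]: (628.2+496.4)/2 × 6 = 3373.8
  [10→12]: (496.4+413.7)/2 × 2 = 910.1
  Sum = 5906.75 µg/L·h
Tail: C_last/k_e = 413.7/0.12 = 3447.500
AUC_0→∞ (oral suspension) = 5906.75 + 3447.500 = 9354.25 µg/L·h
F = (AUC_ev/D_ev)/(AUC_iv/D_iv) = (9354.25/100)/(26400/50) = 93.5425/528 = 0.1772

F = 0.177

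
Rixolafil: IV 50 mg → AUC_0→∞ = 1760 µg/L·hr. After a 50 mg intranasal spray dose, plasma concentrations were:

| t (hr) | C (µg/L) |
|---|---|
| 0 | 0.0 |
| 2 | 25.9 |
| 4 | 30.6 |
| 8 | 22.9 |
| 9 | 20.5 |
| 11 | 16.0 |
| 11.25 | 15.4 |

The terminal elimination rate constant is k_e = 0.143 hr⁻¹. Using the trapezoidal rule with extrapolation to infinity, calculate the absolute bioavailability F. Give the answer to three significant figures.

F = 0.204

Trapezoidal AUC_0→11.25 (intranasal spray):
  [0→2]: (0.0+25.9)/2 × 2 = 25.9
  [2→4]: (25.9+30.6)/2 × 2 = 56.5
  [4→8]: (30.6+22.9)/2 × 4 = 107.0
  [8→9]: (22.9+20.5)/2 × 1 = 21.7
  [9→11]: (20.5+16.0)/2 × 2 = 36.5
  [11→11.25]: (16.0+15.4)/2 × 0.25 = 3.925
  Sum = 251.525 µg/L·hr
Tail: C_last/k_e = 15.4/0.143 = 107.692
AUC_0→∞ (intranasal spray) = 251.525 + 107.692 = 359.217 µg/L·hr
F = (AUC_ev/D_ev)/(AUC_iv/D_iv) = (359.217/50)/(1760/50) = 7.18434/35.2 = 0.2041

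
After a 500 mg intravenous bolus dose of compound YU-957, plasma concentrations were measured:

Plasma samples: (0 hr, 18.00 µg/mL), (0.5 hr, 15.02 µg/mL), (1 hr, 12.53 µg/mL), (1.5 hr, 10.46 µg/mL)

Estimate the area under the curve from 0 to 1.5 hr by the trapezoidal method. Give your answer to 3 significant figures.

Trapezoidal AUC_0→1.5:
  [0→0.5]: (18.00+15.02)/2 × 0.5 = 8.255
  [0.5→1]: (15.02+12.53)/2 × 0.5 = 6.8875
  [1→1.5]: (12.53+10.46)/2 × 0.5 = 5.7475
  Sum = 20.89 µg/mL·hr

AUC = 20.9 µg/mL·hr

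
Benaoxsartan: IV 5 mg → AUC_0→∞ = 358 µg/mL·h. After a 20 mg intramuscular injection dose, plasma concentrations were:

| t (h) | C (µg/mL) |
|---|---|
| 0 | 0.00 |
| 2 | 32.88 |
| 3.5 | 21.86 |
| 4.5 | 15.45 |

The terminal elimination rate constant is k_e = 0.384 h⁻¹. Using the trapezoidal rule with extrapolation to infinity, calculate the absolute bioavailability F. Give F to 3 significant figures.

F = 0.0928

Trapezoidal AUC_0→4.5 (intramuscular injection):
  [0→2]: (0.00+32.88)/2 × 2 = 32.88
  [2→3.5]: (32.88+21.86)/2 × 1.5 = 41.055
  [3.5→4.5]: (21.86+15.45)/2 × 1 = 18.655
  Sum = 92.59 µg/mL·h
Tail: C_last/k_e = 15.45/0.384 = 40.234
AUC_0→∞ (intramuscular injection) = 92.59 + 40.234 = 132.824 µg/mL·h
F = (AUC_ev/D_ev)/(AUC_iv/D_iv) = (132.824/20)/(358/5) = 6.6412/71.6 = 0.0928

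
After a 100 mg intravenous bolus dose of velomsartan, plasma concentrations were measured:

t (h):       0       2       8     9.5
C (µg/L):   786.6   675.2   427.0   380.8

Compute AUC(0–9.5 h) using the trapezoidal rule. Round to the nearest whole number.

Trapezoidal AUC_0→9.5:
  [0→2]: (786.6+675.2)/2 × 2 = 1461.8
  [2→8]: (675.2+427.0)/2 × 6 = 3306.6
  [8→9.5]: (427.0+380.8)/2 × 1.5 = 605.85
  Sum = 5374.25 µg/L·h

AUC = 5374 µg/L·h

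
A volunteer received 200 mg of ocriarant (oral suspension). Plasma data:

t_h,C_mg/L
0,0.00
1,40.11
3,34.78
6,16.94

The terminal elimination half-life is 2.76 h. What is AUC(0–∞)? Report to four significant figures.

AUC = 240.0 mg/L·h

Trapezoidal AUC_0→6:
  [0→1]: (0.00+40.11)/2 × 1 = 20.055
  [1→3]: (40.11+34.78)/2 × 2 = 74.89
  [3→6]: (34.78+16.94)/2 × 3 = 77.58
  Sum = 172.525 mg/L·h
k_e = ln2 / t½ = 0.693147 / 2.76 = 0.2511 h^-1
Extrapolated tail: C_last / k_e = 16.94 / 0.2511 = 67.463
AUC_0→∞ = 172.525 + 67.463 = 239.988 mg/L·h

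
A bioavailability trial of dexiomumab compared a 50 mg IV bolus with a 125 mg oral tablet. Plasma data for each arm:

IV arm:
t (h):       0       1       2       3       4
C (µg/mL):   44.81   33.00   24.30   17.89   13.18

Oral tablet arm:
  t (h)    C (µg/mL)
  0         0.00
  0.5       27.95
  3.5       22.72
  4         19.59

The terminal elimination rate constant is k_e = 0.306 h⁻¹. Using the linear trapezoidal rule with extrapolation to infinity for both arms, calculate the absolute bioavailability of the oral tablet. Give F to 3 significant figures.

Trapezoidal AUC_0→4 (IV):
  [0→1]: (44.81+33.00)/2 × 1 = 38.905
  [1→2]: (33.00+24.30)/2 × 1 = 28.65
  [2→3]: (24.30+17.89)/2 × 1 = 21.095
  [3→4]: (17.89+13.18)/2 × 1 = 15.535
  Sum = 104.185 µg/mL·h
IV tail: 13.18/0.306 = 43.072; AUC_iv,0→∞ = 104.185 + 43.072 = 147.257 µg/mL·h
Trapezoidal AUC_0→4 (oral tablet):
  [0→0.5]: (0.00+27.95)/2 × 0.5 = 6.9875
  [0.5→3.5]: (27.95+22.72)/2 × 3 = 76.005
  [3.5→4]: (22.72+19.59)/2 × 0.5 = 10.5775
  Sum = 93.57 µg/mL·h
oral tablet tail: 19.59/0.306 = 64.020; AUC_ev,0→∞ = 93.57 + 64.020 = 157.59 µg/mL·h
F = (AUC_ev/D_ev)/(AUC_iv/D_iv) = (157.59/125)/(147.257/50) = 1.26072/2.94514 = 0.4281

F = 0.428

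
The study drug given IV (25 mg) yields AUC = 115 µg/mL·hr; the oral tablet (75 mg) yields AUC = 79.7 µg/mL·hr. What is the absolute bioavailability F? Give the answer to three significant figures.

F = (AUC_ev / D_ev) / (AUC_iv / D_iv)
  = (79.7/75) / (115/25)
  = 1.06267 / 4.6 = 0.2310

F = 0.231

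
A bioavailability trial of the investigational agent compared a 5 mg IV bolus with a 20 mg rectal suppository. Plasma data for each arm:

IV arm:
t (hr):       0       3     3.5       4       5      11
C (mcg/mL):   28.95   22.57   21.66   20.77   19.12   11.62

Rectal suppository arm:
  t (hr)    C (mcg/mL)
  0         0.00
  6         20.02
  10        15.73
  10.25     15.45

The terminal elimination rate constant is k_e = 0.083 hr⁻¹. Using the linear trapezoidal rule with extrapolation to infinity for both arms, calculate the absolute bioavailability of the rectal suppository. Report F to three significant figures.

F = 0.229

Trapezoidal AUC_0→11 (IV):
  [0→3]: (28.95+22.57)/2 × 3 = 77.28
  [3→3.5]: (22.57+21.66)/2 × 0.5 = 11.0575
  [3.5→4]: (21.66+20.77)/2 × 0.5 = 10.6075
  [4→5]: (20.77+19.12)/2 × 1 = 19.945
  [5→11]: (19.12+11.62)/2 × 6 = 92.22
  Sum = 211.11 mcg/mL·hr
IV tail: 11.62/0.083 = 140.000; AUC_iv,0→∞ = 211.11 + 140.000 = 351.11 mcg/mL·hr
Trapezoidal AUC_0→10.25 (rectal suppository):
  [0→6]: (0.00+20.02)/2 × 6 = 60.06
  [6→10]: (20.02+15.73)/2 × 4 = 71.5
  [10→10.25]: (15.73+15.45)/2 × 0.25 = 3.8975
  Sum = 135.4575 mcg/mL·hr
rectal suppository tail: 15.45/0.083 = 186.145; AUC_ev,0→∞ = 135.4575 + 186.145 = 321.6025 mcg/mL·hr
F = (AUC_ev/D_ev)/(AUC_iv/D_iv) = (321.6025/20)/(351.11/5) = 16.080125/70.222 = 0.2290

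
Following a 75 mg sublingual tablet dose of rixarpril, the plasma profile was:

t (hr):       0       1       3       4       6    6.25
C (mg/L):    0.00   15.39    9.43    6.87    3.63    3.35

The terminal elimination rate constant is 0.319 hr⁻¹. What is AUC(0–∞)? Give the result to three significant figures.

Trapezoidal AUC_0→6.25:
  [0→1]: (0.00+15.39)/2 × 1 = 7.695
  [1→3]: (15.39+9.43)/2 × 2 = 24.82
  [3→4]: (9.43+6.87)/2 × 1 = 8.15
  [4→6]: (6.87+3.63)/2 × 2 = 10.5
  [6→6.25]: (3.63+3.35)/2 × 0.25 = 0.8725
  Sum = 52.0375 mg/L·hr
Extrapolated tail: C_last / k_e = 3.35 / 0.319 = 10.502
AUC_0→∞ = 52.0375 + 10.502 = 62.5395 mg/L·hr

AUC = 62.5 mg/L·hr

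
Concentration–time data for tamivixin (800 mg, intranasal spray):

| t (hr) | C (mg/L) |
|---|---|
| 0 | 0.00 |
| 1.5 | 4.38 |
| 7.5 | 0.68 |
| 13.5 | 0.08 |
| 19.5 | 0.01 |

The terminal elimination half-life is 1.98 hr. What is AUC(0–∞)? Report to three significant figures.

Trapezoidal AUC_0→19.5:
  [0→1.5]: (0.00+4.38)/2 × 1.5 = 3.285
  [1.5→7.5]: (4.38+0.68)/2 × 6 = 15.18
  [7.5→13.5]: (0.68+0.08)/2 × 6 = 2.28
  [13.5→19.5]: (0.08+0.01)/2 × 6 = 0.27
  Sum = 21.015 mg/L·hr
k_e = ln2 / t½ = 0.693147 / 1.98 = 0.3501 hr^-1
Extrapolated tail: C_last / k_e = 0.01 / 0.3501 = 0.029
AUC_0→∞ = 21.015 + 0.029 = 21.044 mg/L·hr

AUC = 21.0 mg/L·hr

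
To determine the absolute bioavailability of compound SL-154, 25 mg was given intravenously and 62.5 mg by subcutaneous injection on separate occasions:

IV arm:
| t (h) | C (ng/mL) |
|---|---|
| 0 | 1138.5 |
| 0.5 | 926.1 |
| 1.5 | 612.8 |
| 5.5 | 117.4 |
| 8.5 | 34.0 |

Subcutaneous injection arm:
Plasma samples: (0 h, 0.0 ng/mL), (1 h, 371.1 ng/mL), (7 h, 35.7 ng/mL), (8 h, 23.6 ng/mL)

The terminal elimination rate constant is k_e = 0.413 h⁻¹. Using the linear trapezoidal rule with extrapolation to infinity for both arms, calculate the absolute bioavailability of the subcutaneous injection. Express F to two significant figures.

F = 0.20

Trapezoidal AUC_0→8.5 (IV):
  [0→0.5]: (1138.5+926.1)/2 × 0.5 = 516.15
  [0.5→1.5]: (926.1+612.8)/2 × 1 = 769.45
  [1.5→5.5]: (612.8+117.4)/2 × 4 = 1460.4
  [5.5→8.5]: (117.4+34.0)/2 × 3 = 227.1
  Sum = 2973.1 ng/mL·h
IV tail: 34.0/0.413 = 82.324; AUC_iv,0→∞ = 2973.1 + 82.324 = 3055.424 ng/mL·h
Trapezoidal AUC_0→8 (subcutaneous injection):
  [0→1]: (0.0+371.1)/2 × 1 = 185.55
  [1→7]: (371.1+35.7)/2 × 6 = 1220.4
  [7→8]: (35.7+23.6)/2 × 1 = 29.65
  Sum = 1435.6 ng/mL·h
subcutaneous injection tail: 23.6/0.413 = 57.143; AUC_ev,0→∞ = 1435.6 + 57.143 = 1492.743 ng/mL·h
F = (AUC_ev/D_ev)/(AUC_iv/D_iv) = (1492.743/62.5)/(3055.424/25) = 23.883888/122.21696 = 0.1954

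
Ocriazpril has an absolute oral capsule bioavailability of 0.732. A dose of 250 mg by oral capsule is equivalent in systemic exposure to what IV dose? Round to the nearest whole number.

Systemic exposure from an extravascular dose = F × D_ev, so the equivalent IV dose is F × D_ev.
D_iv = F × D_ev = 0.732 × 250 = 183 mg

D_iv = 183 mg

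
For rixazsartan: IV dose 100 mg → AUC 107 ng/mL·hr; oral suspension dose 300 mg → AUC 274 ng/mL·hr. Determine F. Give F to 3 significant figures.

F = 0.854

F = (AUC_ev / D_ev) / (AUC_iv / D_iv)
  = (274/300) / (107/100)
  = 0.913333 / 1.07 = 0.8536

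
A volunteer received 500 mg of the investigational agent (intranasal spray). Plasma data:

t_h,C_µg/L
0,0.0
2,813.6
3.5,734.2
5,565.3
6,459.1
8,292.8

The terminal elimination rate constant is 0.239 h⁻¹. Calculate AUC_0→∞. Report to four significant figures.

AUC = 5438 µg/L·h

Trapezoidal AUC_0→8:
  [0→2]: (0.0+813.6)/2 × 2 = 813.6
  [2→3.5]: (813.6+734.2)/2 × 1.5 = 1160.85
  [3.5→5]: (734.2+565.3)/2 × 1.5 = 974.625
  [5→6]: (565.3+459.1)/2 × 1 = 512.2
  [6→8]: (459.1+292.8)/2 × 2 = 751.9
  Sum = 4213.175 µg/L·h
Extrapolated tail: C_last / k_e = 292.8 / 0.239 = 1225.105
AUC_0→∞ = 4213.175 + 1225.105 = 5438.28 µg/L·h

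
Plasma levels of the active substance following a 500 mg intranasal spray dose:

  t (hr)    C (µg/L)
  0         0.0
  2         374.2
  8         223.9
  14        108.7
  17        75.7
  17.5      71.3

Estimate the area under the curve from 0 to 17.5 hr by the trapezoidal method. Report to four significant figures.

AUC = 3480 µg/L·hr

Trapezoidal AUC_0→17.5:
  [0→2]: (0.0+374.2)/2 × 2 = 374.2
  [2→8]: (374.2+223.9)/2 × 6 = 1794.3
  [8→14]: (223.9+108.7)/2 × 6 = 997.8
  [14→17]: (108.7+75.7)/2 × 3 = 276.6
  [17→17.5]: (75.7+71.3)/2 × 0.5 = 36.75
  Sum = 3479.65 µg/L·hr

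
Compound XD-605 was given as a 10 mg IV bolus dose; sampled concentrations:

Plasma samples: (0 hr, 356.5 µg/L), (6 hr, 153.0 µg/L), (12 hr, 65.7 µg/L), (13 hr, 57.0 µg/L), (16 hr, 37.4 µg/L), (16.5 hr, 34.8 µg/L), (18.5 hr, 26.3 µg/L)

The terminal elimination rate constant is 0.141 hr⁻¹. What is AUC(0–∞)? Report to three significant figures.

AUC = 2650 µg/L·hr

Trapezoidal AUC_0→18.5:
  [0→6]: (356.5+153.0)/2 × 6 = 1528.5
  [6→12]: (153.0+65.7)/2 × 6 = 656.1
  [12→13]: (65.7+57.0)/2 × 1 = 61.35
  [13→16]: (57.0+37.4)/2 × 3 = 141.6
  [16→16.5]: (37.4+34.8)/2 × 0.5 = 18.05
  [16.5→18.5]: (34.8+26.3)/2 × 2 = 61.1
  Sum = 2466.7 µg/L·hr
Extrapolated tail: C_last / k_e = 26.3 / 0.141 = 186.525
AUC_0→∞ = 2466.7 + 186.525 = 2653.225 µg/L·hr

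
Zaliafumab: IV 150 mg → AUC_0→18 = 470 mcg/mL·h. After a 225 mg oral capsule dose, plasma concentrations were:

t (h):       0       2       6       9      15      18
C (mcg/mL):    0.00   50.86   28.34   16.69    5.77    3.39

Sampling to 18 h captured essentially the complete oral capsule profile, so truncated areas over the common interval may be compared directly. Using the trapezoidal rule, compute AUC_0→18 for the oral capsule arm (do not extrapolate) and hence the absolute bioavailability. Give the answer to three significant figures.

F = 0.508

Trapezoidal AUC_0→18 (oral capsule):
  [0→2]: (0.00+50.86)/2 × 2 = 50.86
  [2→6]: (50.86+28.34)/2 × 4 = 158.4
  [6→9]: (28.34+16.69)/2 × 3 = 67.545
  [9→15]: (16.69+5.77)/2 × 6 = 67.38
  [15→18]: (5.77+3.39)/2 × 3 = 13.74
  Sum = 357.925 mcg/mL·h
F = (AUC_ev/D_ev)/(AUC_iv/D_iv) = (357.925/225)/(470/150) = 1.59078/3.13333 = 0.5077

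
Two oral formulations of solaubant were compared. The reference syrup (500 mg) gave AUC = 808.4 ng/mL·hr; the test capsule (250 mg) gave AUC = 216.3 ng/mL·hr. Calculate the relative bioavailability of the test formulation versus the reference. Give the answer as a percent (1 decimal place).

F_rel = 53.5%

F_rel = (AUC_test/D_test) / (AUC_ref/D_ref)
      = (216.3/250) / (808.4/500)
      = 0.8652 / 1.6168 = 0.5351 = 53.51%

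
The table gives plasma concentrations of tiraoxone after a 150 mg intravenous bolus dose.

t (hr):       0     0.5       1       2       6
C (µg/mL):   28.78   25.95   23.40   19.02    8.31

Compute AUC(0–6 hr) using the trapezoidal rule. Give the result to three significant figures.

AUC = 102 µg/mL·hr

Trapezoidal AUC_0→6:
  [0→0.5]: (28.78+25.95)/2 × 0.5 = 13.6825
  [0.5→1]: (25.95+23.40)/2 × 0.5 = 12.3375
  [1→2]: (23.40+19.02)/2 × 1 = 21.21
  [2→6]: (19.02+8.31)/2 × 4 = 54.66
  Sum = 101.89 µg/mL·hr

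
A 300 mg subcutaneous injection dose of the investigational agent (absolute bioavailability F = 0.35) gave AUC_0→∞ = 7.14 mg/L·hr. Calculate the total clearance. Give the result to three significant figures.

CL = 14.7 L/hr

CL = F × Dose / AUC_0→∞
   = 0.35 × 300 / 7.14 = 14.7059 L/hr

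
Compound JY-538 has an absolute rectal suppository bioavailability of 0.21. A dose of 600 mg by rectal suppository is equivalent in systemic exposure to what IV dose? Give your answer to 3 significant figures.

Systemic exposure from an extravascular dose = F × D_ev, so the equivalent IV dose is F × D_ev.
D_iv = F × D_ev = 0.21 × 600 = 126 mg

D_iv = 126 mg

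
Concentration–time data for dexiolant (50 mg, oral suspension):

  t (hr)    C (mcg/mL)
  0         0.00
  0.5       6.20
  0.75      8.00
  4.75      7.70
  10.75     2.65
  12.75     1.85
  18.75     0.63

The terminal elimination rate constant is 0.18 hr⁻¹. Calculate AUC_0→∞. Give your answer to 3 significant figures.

AUC = 81.2 mcg/mL·hr

Trapezoidal AUC_0→18.75:
  [0→0.5]: (0.00+6.20)/2 × 0.5 = 1.55
  [0.5→0.75]: (6.20+8.00)/2 × 0.25 = 1.775
  [0.75→4.75]: (8.00+7.70)/2 × 4 = 31.4
  [4.75→10.75]: (7.70+2.65)/2 × 6 = 31.05
  [10.75→12.75]: (2.65+1.85)/2 × 2 = 4.5
  [12.75→18.75]: (1.85+0.63)/2 × 6 = 7.44
  Sum = 77.715 mcg/mL·hr
Extrapolated tail: C_last / k_e = 0.63 / 0.18 = 3.500
AUC_0→∞ = 77.715 + 3.500 = 81.215 mcg/mL·hr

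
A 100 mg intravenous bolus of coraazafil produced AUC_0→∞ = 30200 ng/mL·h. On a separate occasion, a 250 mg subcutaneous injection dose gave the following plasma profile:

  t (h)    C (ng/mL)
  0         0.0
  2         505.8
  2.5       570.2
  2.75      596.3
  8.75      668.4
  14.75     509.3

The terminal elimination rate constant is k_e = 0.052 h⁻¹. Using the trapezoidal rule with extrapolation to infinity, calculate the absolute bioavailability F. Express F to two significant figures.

F = 0.24

Trapezoidal AUC_0→14.75 (subcutaneous injection):
  [0→2]: (0.0+505.8)/2 × 2 = 505.8
  [2→2.5]: (505.8+570.2)/2 × 0.5 = 269.0
  [2.5→2.75]: (570.2+596.3)/2 × 0.25 = 145.8125
  [2.75→8.75]: (596.3+668.4)/2 × 6 = 3794.1
  [8.75→14.75]: (668.4+509.3)/2 × 6 = 3533.1
  Sum = 8247.8125 ng/mL·h
Tail: C_last/k_e = 509.3/0.052 = 9794.231
AUC_0→∞ (subcutaneous injection) = 8247.8125 + 9794.231 = 18042.0435 ng/mL·h
F = (AUC_ev/D_ev)/(AUC_iv/D_iv) = (18042.0435/250)/(30200/100) = 72.168174/302 = 0.2390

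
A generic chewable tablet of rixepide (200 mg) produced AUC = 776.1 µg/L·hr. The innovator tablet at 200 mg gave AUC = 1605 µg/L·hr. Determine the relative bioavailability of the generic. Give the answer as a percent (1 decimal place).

F_rel = (AUC_test/D_test) / (AUC_ref/D_ref)
      = (776.1/200) / (1605/200)
      = 3.8805 / 8.025 = 0.4836 = 48.36%

F_rel = 48.4%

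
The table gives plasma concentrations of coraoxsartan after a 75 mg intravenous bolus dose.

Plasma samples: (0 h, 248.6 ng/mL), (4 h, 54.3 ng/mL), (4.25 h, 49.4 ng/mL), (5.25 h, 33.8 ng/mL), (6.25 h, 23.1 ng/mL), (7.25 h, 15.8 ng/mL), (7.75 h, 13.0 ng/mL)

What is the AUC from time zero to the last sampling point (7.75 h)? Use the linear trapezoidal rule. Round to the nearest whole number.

AUC = 715 ng/mL·h

Trapezoidal AUC_0→7.75:
  [0→4]: (248.6+54.3)/2 × 4 = 605.8
  [4→4.25]: (54.3+49.4)/2 × 0.25 = 12.9625
  [4.25→5.25]: (49.4+33.8)/2 × 1 = 41.6
  [5.25→6.25]: (33.8+23.1)/2 × 1 = 28.45
  [6.25→7.25]: (23.1+15.8)/2 × 1 = 19.45
  [7.25→7.75]: (15.8+13.0)/2 × 0.5 = 7.2
  Sum = 715.4625 ng/mL·h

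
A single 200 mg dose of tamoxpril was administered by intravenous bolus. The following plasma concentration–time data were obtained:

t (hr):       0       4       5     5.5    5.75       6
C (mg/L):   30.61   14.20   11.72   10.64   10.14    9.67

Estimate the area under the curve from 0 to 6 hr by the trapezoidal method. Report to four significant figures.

Trapezoidal AUC_0→6:
  [0→4]: (30.61+14.20)/2 × 4 = 89.62
  [4→5]: (14.20+11.72)/2 × 1 = 12.96
  [5→5.5]: (11.72+10.64)/2 × 0.5 = 5.59
  [5.5→5.75]: (10.64+10.14)/2 × 0.25 = 2.5975
  [5.75→6]: (10.14+9.67)/2 × 0.25 = 2.47625
  Sum = 113.24375 mg/L·hr

AUC = 113.2 mg/L·hr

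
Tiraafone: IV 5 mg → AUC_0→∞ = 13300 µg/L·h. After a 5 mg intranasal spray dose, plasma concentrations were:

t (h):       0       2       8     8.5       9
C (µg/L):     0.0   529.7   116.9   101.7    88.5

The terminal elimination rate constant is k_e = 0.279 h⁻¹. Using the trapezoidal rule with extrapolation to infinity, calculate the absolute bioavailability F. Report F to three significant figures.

F = 0.217

Trapezoidal AUC_0→9 (intranasal spray):
  [0→2]: (0.0+529.7)/2 × 2 = 529.7
  [2→8]: (529.7+116.9)/2 × 6 = 1939.8
  [8→8.5]: (116.9+101.7)/2 × 0.5 = 54.65
  [8.5→9]: (101.7+88.5)/2 × 0.5 = 47.55
  Sum = 2571.7 µg/L·h
Tail: C_last/k_e = 88.5/0.279 = 317.204
AUC_0→∞ (intranasal spray) = 2571.7 + 317.204 = 2888.904 µg/L·h
F = (AUC_ev/D_ev)/(AUC_iv/D_iv) = (2888.904/5)/(13300/5) = 577.7808/2660 = 0.2172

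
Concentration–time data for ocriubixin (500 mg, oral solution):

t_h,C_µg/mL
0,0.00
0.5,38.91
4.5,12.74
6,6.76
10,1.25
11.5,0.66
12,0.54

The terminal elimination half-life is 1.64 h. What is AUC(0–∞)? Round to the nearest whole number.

AUC = 147 µg/mL·h

Trapezoidal AUC_0→12:
  [0→0.5]: (0.00+38.91)/2 × 0.5 = 9.7275
  [0.5→4.5]: (38.91+12.74)/2 × 4 = 103.3
  [4.5→6]: (12.74+6.76)/2 × 1.5 = 14.625
  [6→10]: (6.76+1.25)/2 × 4 = 16.02
  [10→11.5]: (1.25+0.66)/2 × 1.5 = 1.4325
  [11.5→12]: (0.66+0.54)/2 × 0.5 = 0.3
  Sum = 145.405 µg/mL·h
k_e = ln2 / t½ = 0.693147 / 1.64 = 0.4227 h^-1
Extrapolated tail: C_last / k_e = 0.54 / 0.4227 = 1.278
AUC_0→∞ = 145.405 + 1.278 = 146.683 µg/mL·h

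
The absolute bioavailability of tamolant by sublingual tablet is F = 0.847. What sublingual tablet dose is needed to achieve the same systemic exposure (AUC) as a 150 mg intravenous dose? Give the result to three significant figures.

For equal systemic exposure: F × D_ev = D_iv
D_ev = D_iv / F = 150 / 0.847 = 177.096 mg

D_sublingual = 177 mg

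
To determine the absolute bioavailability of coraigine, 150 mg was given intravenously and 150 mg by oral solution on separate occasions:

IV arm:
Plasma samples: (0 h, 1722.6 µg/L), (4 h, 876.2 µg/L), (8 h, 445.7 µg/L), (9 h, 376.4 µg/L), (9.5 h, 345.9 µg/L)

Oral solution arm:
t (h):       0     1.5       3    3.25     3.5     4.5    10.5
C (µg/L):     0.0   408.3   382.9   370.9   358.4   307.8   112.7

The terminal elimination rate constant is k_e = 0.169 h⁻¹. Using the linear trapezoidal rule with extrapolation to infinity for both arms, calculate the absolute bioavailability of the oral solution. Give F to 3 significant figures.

F = 0.319

Trapezoidal AUC_0→9.5 (IV):
  [0→4]: (1722.6+876.2)/2 × 4 = 5197.6
  [4→8]: (876.2+445.7)/2 × 4 = 2643.8
  [8→9]: (445.7+376.4)/2 × 1 = 411.05
  [9→9.5]: (376.4+345.9)/2 × 0.5 = 180.575
  Sum = 8433.025 µg/L·h
IV tail: 345.9/0.169 = 2046.746; AUC_iv,0→∞ = 8433.025 + 2046.746 = 10479.771 µg/L·h
Trapezoidal AUC_0→10.5 (oral solution):
  [0→1.5]: (0.0+408.3)/2 × 1.5 = 306.225
  [1.5→3]: (408.3+382.9)/2 × 1.5 = 593.4
  [3→3.25]: (382.9+370.9)/2 × 0.25 = 94.225
  [3.25→3.5]: (370.9+358.4)/2 × 0.25 = 91.1625
  [3.5→4.5]: (358.4+307.8)/2 × 1 = 333.1
  [4.5→10.5]: (307.8+112.7)/2 × 6 = 1261.5
  Sum = 2679.6125 µg/L·h
oral solution tail: 112.7/0.169 = 666.864; AUC_ev,0→∞ = 2679.6125 + 666.864 = 3346.4765 µg/L·h
F = (AUC_ev/D_ev)/(AUC_iv/D_iv) = (3346.4765/150)/(10479.771/150) = 22.3098/69.86514 = 0.3193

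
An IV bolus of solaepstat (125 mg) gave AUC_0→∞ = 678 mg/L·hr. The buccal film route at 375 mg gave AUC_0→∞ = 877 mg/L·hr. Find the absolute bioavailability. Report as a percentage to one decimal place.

F = (AUC_ev / D_ev) / (AUC_iv / D_iv)
  = (877/375) / (678/125)
  = 2.33867 / 5.424 = 0.4312
  = 43.12%

F = 43.1%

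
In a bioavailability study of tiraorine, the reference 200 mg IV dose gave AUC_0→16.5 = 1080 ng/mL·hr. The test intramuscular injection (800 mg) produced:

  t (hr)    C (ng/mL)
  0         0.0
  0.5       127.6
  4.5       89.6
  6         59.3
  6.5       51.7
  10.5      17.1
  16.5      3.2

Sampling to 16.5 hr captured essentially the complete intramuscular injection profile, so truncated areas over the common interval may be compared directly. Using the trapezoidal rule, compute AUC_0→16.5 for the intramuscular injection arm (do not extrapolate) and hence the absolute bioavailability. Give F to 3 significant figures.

F = 0.186

Trapezoidal AUC_0→16.5 (intramuscular injection):
  [0→0.5]: (0.0+127.6)/2 × 0.5 = 31.9
  [0.5→4.5]: (127.6+89.6)/2 × 4 = 434.4
  [4.5→6]: (89.6+59.3)/2 × 1.5 = 111.675
  [6→6.5]: (59.3+51.7)/2 × 0.5 = 27.75
  [6.5→10.5]: (51.7+17.1)/2 × 4 = 137.6
  [10.5→16.5]: (17.1+3.2)/2 × 6 = 60.9
  Sum = 804.225 ng/mL·hr
F = (AUC_ev/D_ev)/(AUC_iv/D_iv) = (804.225/800)/(1080/200) = 1.00528/5.4 = 0.1862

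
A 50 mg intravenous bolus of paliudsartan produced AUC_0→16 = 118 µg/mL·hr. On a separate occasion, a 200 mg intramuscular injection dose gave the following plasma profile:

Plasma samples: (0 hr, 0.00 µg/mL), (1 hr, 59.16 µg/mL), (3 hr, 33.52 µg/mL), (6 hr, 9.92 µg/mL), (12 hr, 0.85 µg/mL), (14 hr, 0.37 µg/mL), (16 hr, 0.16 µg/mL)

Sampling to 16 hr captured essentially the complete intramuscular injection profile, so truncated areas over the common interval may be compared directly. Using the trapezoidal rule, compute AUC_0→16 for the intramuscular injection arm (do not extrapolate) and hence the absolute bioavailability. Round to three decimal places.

F = 0.469

Trapezoidal AUC_0→16 (intramuscular injection):
  [0→1]: (0.00+59.16)/2 × 1 = 29.58
  [1→3]: (59.16+33.52)/2 × 2 = 92.68
  [3→6]: (33.52+9.92)/2 × 3 = 65.16
  [6→12]: (9.92+0.85)/2 × 6 = 32.31
  [12→14]: (0.85+0.37)/2 × 2 = 1.22
  [14→16]: (0.37+0.16)/2 × 2 = 0.53
  Sum = 221.48 µg/mL·hr
F = (AUC_ev/D_ev)/(AUC_iv/D_iv) = (221.48/200)/(118/50) = 1.1074/2.36 = 0.4692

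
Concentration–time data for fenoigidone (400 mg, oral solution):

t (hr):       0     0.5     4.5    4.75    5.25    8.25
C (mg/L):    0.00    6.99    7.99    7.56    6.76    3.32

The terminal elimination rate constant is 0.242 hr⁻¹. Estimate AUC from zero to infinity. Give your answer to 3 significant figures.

Trapezoidal AUC_0→8.25:
  [0→0.5]: (0.00+6.99)/2 × 0.5 = 1.7475
  [0.5→4.5]: (6.99+7.99)/2 × 4 = 29.96
  [4.5→4.75]: (7.99+7.56)/2 × 0.25 = 1.94375
  [4.75→5.25]: (7.56+6.76)/2 × 0.5 = 3.58
  [5.25→8.25]: (6.76+3.32)/2 × 3 = 15.12
  Sum = 52.35125 mg/L·hr
Extrapolated tail: C_last / k_e = 3.32 / 0.242 = 13.719
AUC_0→∞ = 52.35125 + 13.719 = 66.07025 mg/L·hr

AUC = 66.1 mg/L·hr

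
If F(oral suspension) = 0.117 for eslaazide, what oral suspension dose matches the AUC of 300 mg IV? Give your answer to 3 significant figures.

D_oral = 2560 mg

For equal systemic exposure: F × D_ev = D_iv
D_ev = D_iv / F = 300 / 0.117 = 2564.1 mg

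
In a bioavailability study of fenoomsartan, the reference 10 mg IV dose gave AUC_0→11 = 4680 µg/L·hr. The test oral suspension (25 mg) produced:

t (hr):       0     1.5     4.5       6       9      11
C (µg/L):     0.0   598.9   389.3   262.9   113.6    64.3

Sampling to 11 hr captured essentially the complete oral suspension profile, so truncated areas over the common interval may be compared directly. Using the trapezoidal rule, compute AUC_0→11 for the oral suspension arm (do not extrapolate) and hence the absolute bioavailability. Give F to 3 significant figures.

F = 0.270

Trapezoidal AUC_0→11 (oral suspension):
  [0→1.5]: (0.0+598.9)/2 × 1.5 = 449.175
  [1.5→4.5]: (598.9+389.3)/2 × 3 = 1482.3
  [4.5→6]: (389.3+262.9)/2 × 1.5 = 489.15
  [6→9]: (262.9+113.6)/2 × 3 = 564.75
  [9→11]: (113.6+64.3)/2 × 2 = 177.9
  Sum = 3163.275 µg/L·hr
F = (AUC_ev/D_ev)/(AUC_iv/D_iv) = (3163.275/25)/(4680/10) = 126.531/468 = 0.2704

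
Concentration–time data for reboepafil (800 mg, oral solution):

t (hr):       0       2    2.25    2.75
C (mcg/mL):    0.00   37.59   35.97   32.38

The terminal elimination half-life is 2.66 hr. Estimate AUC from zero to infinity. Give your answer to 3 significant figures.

Trapezoidal AUC_0→2.75:
  [0→2]: (0.00+37.59)/2 × 2 = 37.59
  [2→2.25]: (37.59+35.97)/2 × 0.25 = 9.195
  [2.25→2.75]: (35.97+32.38)/2 × 0.5 = 17.0875
  Sum = 63.8725 mcg/mL·hr
k_e = ln2 / t½ = 0.693147 / 2.66 = 0.2606 hr^-1
Extrapolated tail: C_last / k_e = 32.38 / 0.2606 = 124.252
AUC_0→∞ = 63.8725 + 124.252 = 188.1245 mcg/mL·hr

AUC = 188 mcg/mL·hr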